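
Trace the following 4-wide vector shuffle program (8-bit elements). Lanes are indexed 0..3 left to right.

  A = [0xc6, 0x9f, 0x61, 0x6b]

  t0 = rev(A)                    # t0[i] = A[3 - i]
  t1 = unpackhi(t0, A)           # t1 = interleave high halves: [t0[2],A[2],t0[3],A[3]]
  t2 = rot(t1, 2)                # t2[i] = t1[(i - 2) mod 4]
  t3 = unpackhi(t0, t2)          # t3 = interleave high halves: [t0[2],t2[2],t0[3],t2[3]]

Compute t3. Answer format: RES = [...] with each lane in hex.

RES = [ 0x9f  0x9f  0xc6  0x61 ]

  t0: 6b 61 9f c6
  t1: 9f 61 c6 6b
  t2: c6 6b 9f 61
  t3: 9f 9f c6 61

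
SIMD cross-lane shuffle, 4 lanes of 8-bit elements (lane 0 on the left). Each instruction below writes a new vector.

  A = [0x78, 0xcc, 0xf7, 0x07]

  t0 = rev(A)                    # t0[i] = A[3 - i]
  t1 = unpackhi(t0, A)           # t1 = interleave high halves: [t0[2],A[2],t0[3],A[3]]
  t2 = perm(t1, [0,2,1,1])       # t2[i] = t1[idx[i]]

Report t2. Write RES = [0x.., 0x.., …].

RES = [ 0xcc  0x78  0xf7  0xf7 ]

t0 = [0x07, 0xf7, 0xcc, 0x78]
t1 = [0xcc, 0xf7, 0x78, 0x07]
t2 = [0xcc, 0x78, 0xf7, 0xf7]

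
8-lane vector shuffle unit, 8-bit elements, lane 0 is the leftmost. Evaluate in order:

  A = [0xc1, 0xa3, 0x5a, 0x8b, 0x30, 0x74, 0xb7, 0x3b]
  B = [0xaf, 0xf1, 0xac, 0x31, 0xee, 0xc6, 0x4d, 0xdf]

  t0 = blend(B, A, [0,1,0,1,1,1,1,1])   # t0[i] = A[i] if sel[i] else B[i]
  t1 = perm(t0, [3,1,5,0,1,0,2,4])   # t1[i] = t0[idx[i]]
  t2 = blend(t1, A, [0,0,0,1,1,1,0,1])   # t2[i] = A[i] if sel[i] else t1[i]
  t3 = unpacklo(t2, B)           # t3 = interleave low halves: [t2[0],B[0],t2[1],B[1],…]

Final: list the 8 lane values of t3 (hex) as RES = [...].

RES = [0x8b, 0xaf, 0xa3, 0xf1, 0x74, 0xac, 0x8b, 0x31]

  t0: af a3 ac 8b 30 74 b7 3b
  t1: 8b a3 74 af a3 af ac 30
  t2: 8b a3 74 8b 30 74 ac 3b
  t3: 8b af a3 f1 74 ac 8b 31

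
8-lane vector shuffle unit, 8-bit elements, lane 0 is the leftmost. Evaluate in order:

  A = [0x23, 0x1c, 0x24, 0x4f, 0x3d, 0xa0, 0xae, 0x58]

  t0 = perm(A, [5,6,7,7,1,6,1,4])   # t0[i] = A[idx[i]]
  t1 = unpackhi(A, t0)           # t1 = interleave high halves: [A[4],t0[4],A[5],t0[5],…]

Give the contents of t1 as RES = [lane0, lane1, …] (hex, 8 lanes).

RES = [ 0x3d  0x1c  0xa0  0xae  0xae  0x1c  0x58  0x3d ]

  t0: a0 ae 58 58 1c ae 1c 3d
  t1: 3d 1c a0 ae ae 1c 58 3d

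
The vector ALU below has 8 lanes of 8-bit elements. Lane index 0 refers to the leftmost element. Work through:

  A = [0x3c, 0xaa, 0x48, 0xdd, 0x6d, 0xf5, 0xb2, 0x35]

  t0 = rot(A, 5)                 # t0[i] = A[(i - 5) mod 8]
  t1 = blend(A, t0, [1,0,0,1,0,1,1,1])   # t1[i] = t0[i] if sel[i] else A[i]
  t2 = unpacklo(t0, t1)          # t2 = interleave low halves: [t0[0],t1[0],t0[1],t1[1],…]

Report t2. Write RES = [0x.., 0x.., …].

RES = [0xdd, 0xdd, 0x6d, 0xaa, 0xf5, 0x48, 0xb2, 0xb2]

t0 = [0xdd, 0x6d, 0xf5, 0xb2, 0x35, 0x3c, 0xaa, 0x48]
t1 = [0xdd, 0xaa, 0x48, 0xb2, 0x6d, 0x3c, 0xaa, 0x48]
t2 = [0xdd, 0xdd, 0x6d, 0xaa, 0xf5, 0x48, 0xb2, 0xb2]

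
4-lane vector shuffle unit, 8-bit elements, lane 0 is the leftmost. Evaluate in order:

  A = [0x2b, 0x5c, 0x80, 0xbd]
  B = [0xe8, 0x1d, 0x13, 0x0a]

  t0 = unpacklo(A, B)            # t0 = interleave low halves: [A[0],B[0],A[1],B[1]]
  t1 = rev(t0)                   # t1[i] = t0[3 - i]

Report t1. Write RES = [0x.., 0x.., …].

RES = [ 0x1d  0x5c  0xe8  0x2b ]

  t0: 2b e8 5c 1d
  t1: 1d 5c e8 2b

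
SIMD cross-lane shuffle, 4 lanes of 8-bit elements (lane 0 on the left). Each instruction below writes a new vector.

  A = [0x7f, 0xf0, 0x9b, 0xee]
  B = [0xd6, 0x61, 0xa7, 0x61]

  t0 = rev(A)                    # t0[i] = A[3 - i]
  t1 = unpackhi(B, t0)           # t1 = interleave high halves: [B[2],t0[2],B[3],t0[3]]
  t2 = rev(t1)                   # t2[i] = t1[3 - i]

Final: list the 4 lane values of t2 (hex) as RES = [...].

RES = [ 0x7f  0x61  0xf0  0xa7 ]

t0 = [0xee, 0x9b, 0xf0, 0x7f]
t1 = [0xa7, 0xf0, 0x61, 0x7f]
t2 = [0x7f, 0x61, 0xf0, 0xa7]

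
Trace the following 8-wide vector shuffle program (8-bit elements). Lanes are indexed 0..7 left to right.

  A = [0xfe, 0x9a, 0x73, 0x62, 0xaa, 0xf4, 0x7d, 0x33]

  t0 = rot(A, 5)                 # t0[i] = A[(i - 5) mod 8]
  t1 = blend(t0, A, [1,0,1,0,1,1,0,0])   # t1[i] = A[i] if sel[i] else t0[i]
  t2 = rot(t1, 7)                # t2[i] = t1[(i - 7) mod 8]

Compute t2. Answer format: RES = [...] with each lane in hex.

RES = [ 0xaa  0x73  0x7d  0xaa  0xf4  0x9a  0x73  0xfe ]

→ t0 |62|aa|f4|7d|33|fe|9a|73|
→ t1 |fe|aa|73|7d|aa|f4|9a|73|
→ t2 |aa|73|7d|aa|f4|9a|73|fe|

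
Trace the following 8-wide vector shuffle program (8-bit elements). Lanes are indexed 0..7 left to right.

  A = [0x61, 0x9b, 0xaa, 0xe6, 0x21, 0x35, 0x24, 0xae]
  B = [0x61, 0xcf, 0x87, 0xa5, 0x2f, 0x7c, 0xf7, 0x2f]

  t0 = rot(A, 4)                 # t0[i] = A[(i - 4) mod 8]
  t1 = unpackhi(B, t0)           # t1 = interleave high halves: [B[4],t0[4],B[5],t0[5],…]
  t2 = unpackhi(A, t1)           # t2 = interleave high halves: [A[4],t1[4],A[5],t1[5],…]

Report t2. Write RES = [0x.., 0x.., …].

  t0: 21 35 24 ae 61 9b aa e6
  t1: 2f 61 7c 9b f7 aa 2f e6
  t2: 21 f7 35 aa 24 2f ae e6

RES = [0x21, 0xf7, 0x35, 0xaa, 0x24, 0x2f, 0xae, 0xe6]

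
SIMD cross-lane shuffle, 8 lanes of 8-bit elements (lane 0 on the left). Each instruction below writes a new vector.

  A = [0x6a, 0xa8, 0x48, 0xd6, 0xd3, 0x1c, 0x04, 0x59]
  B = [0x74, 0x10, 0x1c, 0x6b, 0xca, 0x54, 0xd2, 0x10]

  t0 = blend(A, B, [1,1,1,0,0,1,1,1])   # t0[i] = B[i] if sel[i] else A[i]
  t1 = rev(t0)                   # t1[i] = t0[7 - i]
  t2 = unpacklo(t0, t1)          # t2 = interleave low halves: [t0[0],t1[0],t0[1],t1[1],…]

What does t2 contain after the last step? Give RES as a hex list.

RES = [ 0x74  0x10  0x10  0xd2  0x1c  0x54  0xd6  0xd3 ]

  t0: 74 10 1c d6 d3 54 d2 10
  t1: 10 d2 54 d3 d6 1c 10 74
  t2: 74 10 10 d2 1c 54 d6 d3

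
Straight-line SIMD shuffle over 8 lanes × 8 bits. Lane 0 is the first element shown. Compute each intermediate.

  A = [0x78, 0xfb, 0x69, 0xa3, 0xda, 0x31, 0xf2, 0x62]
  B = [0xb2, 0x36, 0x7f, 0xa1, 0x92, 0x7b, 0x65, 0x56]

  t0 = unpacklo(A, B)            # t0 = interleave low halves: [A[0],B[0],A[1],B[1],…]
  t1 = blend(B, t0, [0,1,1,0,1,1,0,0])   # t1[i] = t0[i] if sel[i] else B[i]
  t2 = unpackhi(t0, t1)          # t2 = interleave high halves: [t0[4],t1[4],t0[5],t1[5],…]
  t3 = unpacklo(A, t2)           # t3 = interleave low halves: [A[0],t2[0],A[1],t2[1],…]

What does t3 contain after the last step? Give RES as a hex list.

t0 = [0x78, 0xb2, 0xfb, 0x36, 0x69, 0x7f, 0xa3, 0xa1]
t1 = [0xb2, 0xb2, 0xfb, 0xa1, 0x69, 0x7f, 0x65, 0x56]
t2 = [0x69, 0x69, 0x7f, 0x7f, 0xa3, 0x65, 0xa1, 0x56]
t3 = [0x78, 0x69, 0xfb, 0x69, 0x69, 0x7f, 0xa3, 0x7f]

RES = [0x78, 0x69, 0xfb, 0x69, 0x69, 0x7f, 0xa3, 0x7f]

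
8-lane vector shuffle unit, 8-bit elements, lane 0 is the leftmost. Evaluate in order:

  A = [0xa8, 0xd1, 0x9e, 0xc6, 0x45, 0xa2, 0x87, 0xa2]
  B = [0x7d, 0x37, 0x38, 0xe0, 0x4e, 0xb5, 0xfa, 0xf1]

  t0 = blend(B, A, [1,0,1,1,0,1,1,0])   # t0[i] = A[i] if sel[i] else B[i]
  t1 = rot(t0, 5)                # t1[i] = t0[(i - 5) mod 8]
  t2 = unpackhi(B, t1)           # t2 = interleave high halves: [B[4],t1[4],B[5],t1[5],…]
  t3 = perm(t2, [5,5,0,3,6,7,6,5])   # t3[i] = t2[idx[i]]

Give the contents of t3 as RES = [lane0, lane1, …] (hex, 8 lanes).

RES = [ 0x37  0x37  0x4e  0xa8  0xf1  0x9e  0xf1  0x37 ]

→ t0 |a8|37|9e|c6|4e|a2|87|f1|
→ t1 |c6|4e|a2|87|f1|a8|37|9e|
→ t2 |4e|f1|b5|a8|fa|37|f1|9e|
→ t3 |37|37|4e|a8|f1|9e|f1|37|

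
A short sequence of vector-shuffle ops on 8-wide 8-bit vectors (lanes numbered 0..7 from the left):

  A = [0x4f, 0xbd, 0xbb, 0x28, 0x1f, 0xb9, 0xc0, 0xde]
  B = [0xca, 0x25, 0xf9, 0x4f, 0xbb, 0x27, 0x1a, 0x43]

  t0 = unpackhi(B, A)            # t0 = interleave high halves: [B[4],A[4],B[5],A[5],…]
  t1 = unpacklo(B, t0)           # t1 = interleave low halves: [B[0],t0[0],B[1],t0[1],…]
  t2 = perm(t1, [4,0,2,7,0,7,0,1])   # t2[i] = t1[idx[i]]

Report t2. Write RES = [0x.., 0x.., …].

  t0: bb 1f 27 b9 1a c0 43 de
  t1: ca bb 25 1f f9 27 4f b9
  t2: f9 ca 25 b9 ca b9 ca bb

RES = [0xf9, 0xca, 0x25, 0xb9, 0xca, 0xb9, 0xca, 0xbb]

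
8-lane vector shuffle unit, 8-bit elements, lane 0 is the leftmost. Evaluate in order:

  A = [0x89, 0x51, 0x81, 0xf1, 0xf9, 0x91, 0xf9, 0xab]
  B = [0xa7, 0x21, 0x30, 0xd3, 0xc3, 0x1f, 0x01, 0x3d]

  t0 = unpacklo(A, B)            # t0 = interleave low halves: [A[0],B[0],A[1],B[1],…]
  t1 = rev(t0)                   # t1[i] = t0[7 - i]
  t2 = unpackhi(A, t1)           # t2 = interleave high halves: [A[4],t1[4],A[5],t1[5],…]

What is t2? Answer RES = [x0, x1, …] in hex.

t0 = [0x89, 0xa7, 0x51, 0x21, 0x81, 0x30, 0xf1, 0xd3]
t1 = [0xd3, 0xf1, 0x30, 0x81, 0x21, 0x51, 0xa7, 0x89]
t2 = [0xf9, 0x21, 0x91, 0x51, 0xf9, 0xa7, 0xab, 0x89]

RES = [ 0xf9  0x21  0x91  0x51  0xf9  0xa7  0xab  0x89 ]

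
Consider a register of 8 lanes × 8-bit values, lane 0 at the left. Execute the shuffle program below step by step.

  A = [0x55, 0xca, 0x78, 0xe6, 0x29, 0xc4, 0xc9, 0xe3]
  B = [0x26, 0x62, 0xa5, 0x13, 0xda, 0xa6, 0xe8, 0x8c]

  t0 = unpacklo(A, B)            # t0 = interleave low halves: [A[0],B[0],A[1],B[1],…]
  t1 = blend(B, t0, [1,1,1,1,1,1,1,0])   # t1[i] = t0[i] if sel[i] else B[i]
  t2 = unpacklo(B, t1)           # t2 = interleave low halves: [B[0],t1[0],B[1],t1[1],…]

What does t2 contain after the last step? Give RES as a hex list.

→ t0 |55|26|ca|62|78|a5|e6|13|
→ t1 |55|26|ca|62|78|a5|e6|8c|
→ t2 |26|55|62|26|a5|ca|13|62|

RES = [ 0x26  0x55  0x62  0x26  0xa5  0xca  0x13  0x62 ]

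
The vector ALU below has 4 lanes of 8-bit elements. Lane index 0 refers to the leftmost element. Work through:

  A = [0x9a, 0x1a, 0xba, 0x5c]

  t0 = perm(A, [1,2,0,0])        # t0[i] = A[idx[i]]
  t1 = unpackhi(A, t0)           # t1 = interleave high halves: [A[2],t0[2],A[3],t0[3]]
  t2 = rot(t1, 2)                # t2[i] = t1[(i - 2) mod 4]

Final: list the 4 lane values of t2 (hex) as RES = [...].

RES = [0x5c, 0x9a, 0xba, 0x9a]

  t0: 1a ba 9a 9a
  t1: ba 9a 5c 9a
  t2: 5c 9a ba 9a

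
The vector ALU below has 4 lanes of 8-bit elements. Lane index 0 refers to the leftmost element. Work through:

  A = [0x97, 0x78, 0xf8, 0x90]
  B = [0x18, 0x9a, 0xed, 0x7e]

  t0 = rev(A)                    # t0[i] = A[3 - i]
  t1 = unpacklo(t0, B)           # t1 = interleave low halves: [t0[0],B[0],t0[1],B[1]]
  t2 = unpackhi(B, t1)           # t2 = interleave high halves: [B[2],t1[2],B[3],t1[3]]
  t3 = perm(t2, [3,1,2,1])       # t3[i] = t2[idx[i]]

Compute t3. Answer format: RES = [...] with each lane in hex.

RES = [0x9a, 0xf8, 0x7e, 0xf8]

  t0: 90 f8 78 97
  t1: 90 18 f8 9a
  t2: ed f8 7e 9a
  t3: 9a f8 7e f8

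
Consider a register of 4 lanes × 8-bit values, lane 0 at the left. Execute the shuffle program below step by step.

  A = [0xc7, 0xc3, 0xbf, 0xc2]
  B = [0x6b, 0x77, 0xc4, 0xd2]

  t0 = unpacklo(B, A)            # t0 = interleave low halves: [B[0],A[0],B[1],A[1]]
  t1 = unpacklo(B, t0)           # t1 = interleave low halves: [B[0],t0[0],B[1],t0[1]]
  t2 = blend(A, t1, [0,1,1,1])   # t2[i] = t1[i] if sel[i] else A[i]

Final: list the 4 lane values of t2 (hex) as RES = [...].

RES = [0xc7, 0x6b, 0x77, 0xc7]

t0 = [0x6b, 0xc7, 0x77, 0xc3]
t1 = [0x6b, 0x6b, 0x77, 0xc7]
t2 = [0xc7, 0x6b, 0x77, 0xc7]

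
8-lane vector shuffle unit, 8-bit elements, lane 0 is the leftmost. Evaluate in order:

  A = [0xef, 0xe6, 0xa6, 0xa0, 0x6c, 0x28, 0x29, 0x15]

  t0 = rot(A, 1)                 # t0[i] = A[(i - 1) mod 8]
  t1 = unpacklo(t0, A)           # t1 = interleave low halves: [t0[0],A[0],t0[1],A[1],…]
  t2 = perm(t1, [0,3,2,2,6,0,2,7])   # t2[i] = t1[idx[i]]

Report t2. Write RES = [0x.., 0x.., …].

RES = [0x15, 0xe6, 0xef, 0xef, 0xa6, 0x15, 0xef, 0xa0]

→ t0 |15|ef|e6|a6|a0|6c|28|29|
→ t1 |15|ef|ef|e6|e6|a6|a6|a0|
→ t2 |15|e6|ef|ef|a6|15|ef|a0|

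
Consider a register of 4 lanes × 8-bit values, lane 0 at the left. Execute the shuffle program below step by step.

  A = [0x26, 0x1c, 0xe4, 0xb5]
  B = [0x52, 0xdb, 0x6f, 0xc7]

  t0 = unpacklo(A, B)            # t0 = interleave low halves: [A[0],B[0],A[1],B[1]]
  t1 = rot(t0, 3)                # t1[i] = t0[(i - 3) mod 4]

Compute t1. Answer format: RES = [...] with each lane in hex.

→ t0 |26|52|1c|db|
→ t1 |52|1c|db|26|

RES = [ 0x52  0x1c  0xdb  0x26 ]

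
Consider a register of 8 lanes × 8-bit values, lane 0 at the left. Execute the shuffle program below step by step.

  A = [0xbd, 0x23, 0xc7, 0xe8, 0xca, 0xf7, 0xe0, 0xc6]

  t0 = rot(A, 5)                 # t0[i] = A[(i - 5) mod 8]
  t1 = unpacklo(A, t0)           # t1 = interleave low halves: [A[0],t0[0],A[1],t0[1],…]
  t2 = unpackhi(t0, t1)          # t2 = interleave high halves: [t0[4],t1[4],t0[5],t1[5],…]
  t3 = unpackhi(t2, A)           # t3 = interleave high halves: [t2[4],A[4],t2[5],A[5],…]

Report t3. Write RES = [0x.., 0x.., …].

→ t0 |e8|ca|f7|e0|c6|bd|23|c7|
→ t1 |bd|e8|23|ca|c7|f7|e8|e0|
→ t2 |c6|c7|bd|f7|23|e8|c7|e0|
→ t3 |23|ca|e8|f7|c7|e0|e0|c6|

RES = [0x23, 0xca, 0xe8, 0xf7, 0xc7, 0xe0, 0xe0, 0xc6]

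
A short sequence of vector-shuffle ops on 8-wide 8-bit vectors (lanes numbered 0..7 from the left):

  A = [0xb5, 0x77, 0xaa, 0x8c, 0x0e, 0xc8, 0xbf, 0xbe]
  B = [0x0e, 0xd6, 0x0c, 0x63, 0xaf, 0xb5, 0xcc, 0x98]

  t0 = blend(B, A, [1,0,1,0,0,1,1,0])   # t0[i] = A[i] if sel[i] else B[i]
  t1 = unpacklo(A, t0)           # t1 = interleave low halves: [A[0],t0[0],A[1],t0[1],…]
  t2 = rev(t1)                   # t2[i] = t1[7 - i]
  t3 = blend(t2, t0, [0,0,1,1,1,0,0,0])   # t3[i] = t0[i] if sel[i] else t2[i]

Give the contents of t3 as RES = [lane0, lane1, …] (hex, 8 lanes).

RES = [0x63, 0x8c, 0xaa, 0x63, 0xaf, 0x77, 0xb5, 0xb5]

→ t0 |b5|d6|aa|63|af|c8|bf|98|
→ t1 |b5|b5|77|d6|aa|aa|8c|63|
→ t2 |63|8c|aa|aa|d6|77|b5|b5|
→ t3 |63|8c|aa|63|af|77|b5|b5|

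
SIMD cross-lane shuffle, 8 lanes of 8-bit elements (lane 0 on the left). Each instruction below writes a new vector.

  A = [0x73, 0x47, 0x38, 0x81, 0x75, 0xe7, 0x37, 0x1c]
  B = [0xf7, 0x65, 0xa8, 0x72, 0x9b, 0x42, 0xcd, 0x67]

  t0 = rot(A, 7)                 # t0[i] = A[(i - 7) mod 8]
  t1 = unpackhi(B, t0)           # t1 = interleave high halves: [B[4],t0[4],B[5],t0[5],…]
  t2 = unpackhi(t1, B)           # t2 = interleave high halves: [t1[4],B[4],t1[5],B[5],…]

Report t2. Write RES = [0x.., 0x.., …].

RES = [ 0xcd  0x9b  0x1c  0x42  0x67  0xcd  0x73  0x67 ]

t0 = [0x47, 0x38, 0x81, 0x75, 0xe7, 0x37, 0x1c, 0x73]
t1 = [0x9b, 0xe7, 0x42, 0x37, 0xcd, 0x1c, 0x67, 0x73]
t2 = [0xcd, 0x9b, 0x1c, 0x42, 0x67, 0xcd, 0x73, 0x67]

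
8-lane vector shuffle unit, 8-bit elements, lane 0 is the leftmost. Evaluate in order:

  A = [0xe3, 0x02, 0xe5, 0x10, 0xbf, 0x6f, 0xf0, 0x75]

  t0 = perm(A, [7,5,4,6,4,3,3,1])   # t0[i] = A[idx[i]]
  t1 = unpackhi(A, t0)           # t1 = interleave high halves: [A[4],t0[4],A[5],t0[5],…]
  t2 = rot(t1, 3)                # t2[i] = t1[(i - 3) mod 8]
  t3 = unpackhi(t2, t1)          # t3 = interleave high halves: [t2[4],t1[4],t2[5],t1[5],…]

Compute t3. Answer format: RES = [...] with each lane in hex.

RES = [ 0xbf  0xf0  0x6f  0x10  0x10  0x75  0xf0  0x02 ]

→ t0 |75|6f|bf|f0|bf|10|10|02|
→ t1 |bf|bf|6f|10|f0|10|75|02|
→ t2 |10|75|02|bf|bf|6f|10|f0|
→ t3 |bf|f0|6f|10|10|75|f0|02|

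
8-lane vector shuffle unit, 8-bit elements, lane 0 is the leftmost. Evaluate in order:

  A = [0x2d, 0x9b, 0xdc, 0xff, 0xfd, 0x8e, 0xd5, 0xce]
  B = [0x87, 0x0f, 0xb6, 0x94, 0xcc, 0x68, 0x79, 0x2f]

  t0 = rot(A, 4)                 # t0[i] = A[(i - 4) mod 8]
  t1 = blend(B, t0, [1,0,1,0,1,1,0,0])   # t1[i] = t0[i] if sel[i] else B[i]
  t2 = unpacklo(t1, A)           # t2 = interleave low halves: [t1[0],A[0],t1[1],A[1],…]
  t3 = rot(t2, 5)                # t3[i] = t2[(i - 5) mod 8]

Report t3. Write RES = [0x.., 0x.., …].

t0 = [0xfd, 0x8e, 0xd5, 0xce, 0x2d, 0x9b, 0xdc, 0xff]
t1 = [0xfd, 0x0f, 0xd5, 0x94, 0x2d, 0x9b, 0x79, 0x2f]
t2 = [0xfd, 0x2d, 0x0f, 0x9b, 0xd5, 0xdc, 0x94, 0xff]
t3 = [0x9b, 0xd5, 0xdc, 0x94, 0xff, 0xfd, 0x2d, 0x0f]

RES = [0x9b, 0xd5, 0xdc, 0x94, 0xff, 0xfd, 0x2d, 0x0f]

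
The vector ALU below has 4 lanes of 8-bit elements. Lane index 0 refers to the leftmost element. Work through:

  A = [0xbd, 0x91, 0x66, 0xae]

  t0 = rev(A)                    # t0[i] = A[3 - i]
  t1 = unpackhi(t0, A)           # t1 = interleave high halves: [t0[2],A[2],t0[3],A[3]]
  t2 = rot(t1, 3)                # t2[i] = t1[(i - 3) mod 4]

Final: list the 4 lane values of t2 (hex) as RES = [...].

→ t0 |ae|66|91|bd|
→ t1 |91|66|bd|ae|
→ t2 |66|bd|ae|91|

RES = [0x66, 0xbd, 0xae, 0x91]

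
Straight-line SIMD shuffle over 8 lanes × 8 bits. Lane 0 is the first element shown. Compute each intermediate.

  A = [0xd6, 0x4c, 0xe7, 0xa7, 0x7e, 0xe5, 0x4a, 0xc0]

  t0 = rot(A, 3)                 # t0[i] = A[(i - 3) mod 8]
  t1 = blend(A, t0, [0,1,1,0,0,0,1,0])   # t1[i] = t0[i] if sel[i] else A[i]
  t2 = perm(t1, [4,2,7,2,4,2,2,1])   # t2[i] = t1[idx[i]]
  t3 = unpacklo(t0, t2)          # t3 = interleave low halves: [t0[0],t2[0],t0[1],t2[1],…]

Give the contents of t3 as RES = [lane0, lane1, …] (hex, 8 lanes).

  t0: e5 4a c0 d6 4c e7 a7 7e
  t1: d6 4a c0 a7 7e e5 a7 c0
  t2: 7e c0 c0 c0 7e c0 c0 4a
  t3: e5 7e 4a c0 c0 c0 d6 c0

RES = [ 0xe5  0x7e  0x4a  0xc0  0xc0  0xc0  0xd6  0xc0 ]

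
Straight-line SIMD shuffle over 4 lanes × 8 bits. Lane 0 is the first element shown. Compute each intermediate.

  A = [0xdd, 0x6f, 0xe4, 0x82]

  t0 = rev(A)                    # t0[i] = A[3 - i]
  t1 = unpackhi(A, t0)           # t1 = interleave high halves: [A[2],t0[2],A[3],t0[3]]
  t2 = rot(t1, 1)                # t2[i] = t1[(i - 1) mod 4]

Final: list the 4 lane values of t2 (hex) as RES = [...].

RES = [0xdd, 0xe4, 0x6f, 0x82]

  t0: 82 e4 6f dd
  t1: e4 6f 82 dd
  t2: dd e4 6f 82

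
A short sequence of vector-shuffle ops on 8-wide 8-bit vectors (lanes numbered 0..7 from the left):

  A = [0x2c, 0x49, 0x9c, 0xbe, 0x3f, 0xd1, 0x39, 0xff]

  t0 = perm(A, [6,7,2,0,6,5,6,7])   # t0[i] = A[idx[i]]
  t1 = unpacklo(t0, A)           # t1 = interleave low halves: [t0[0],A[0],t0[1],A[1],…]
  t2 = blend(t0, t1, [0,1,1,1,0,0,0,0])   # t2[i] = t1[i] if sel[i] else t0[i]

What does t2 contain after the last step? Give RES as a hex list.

  t0: 39 ff 9c 2c 39 d1 39 ff
  t1: 39 2c ff 49 9c 9c 2c be
  t2: 39 2c ff 49 39 d1 39 ff

RES = [ 0x39  0x2c  0xff  0x49  0x39  0xd1  0x39  0xff ]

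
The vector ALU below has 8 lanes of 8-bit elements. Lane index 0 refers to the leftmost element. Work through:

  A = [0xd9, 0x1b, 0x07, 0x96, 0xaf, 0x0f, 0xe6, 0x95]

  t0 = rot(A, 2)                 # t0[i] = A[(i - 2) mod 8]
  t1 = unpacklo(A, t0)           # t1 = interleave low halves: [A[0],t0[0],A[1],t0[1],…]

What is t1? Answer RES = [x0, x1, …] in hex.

t0 = [0xe6, 0x95, 0xd9, 0x1b, 0x07, 0x96, 0xaf, 0x0f]
t1 = [0xd9, 0xe6, 0x1b, 0x95, 0x07, 0xd9, 0x96, 0x1b]

RES = [0xd9, 0xe6, 0x1b, 0x95, 0x07, 0xd9, 0x96, 0x1b]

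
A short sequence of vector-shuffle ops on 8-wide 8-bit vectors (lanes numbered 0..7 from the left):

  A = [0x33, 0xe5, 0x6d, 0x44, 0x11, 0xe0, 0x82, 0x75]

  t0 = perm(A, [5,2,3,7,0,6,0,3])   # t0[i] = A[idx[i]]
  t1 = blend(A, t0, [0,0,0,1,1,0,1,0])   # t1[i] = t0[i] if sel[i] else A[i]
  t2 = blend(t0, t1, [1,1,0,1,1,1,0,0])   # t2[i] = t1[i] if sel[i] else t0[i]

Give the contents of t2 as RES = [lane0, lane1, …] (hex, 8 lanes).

RES = [0x33, 0xe5, 0x44, 0x75, 0x33, 0xe0, 0x33, 0x44]

t0 = [0xe0, 0x6d, 0x44, 0x75, 0x33, 0x82, 0x33, 0x44]
t1 = [0x33, 0xe5, 0x6d, 0x75, 0x33, 0xe0, 0x33, 0x75]
t2 = [0x33, 0xe5, 0x44, 0x75, 0x33, 0xe0, 0x33, 0x44]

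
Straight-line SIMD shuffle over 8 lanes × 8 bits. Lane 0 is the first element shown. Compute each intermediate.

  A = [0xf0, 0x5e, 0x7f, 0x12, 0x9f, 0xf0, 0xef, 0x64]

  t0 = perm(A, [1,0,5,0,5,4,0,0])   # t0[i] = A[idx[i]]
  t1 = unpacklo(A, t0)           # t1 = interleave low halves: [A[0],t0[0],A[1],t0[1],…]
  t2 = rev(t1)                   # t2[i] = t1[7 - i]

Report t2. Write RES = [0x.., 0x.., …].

→ t0 |5e|f0|f0|f0|f0|9f|f0|f0|
→ t1 |f0|5e|5e|f0|7f|f0|12|f0|
→ t2 |f0|12|f0|7f|f0|5e|5e|f0|

RES = [0xf0, 0x12, 0xf0, 0x7f, 0xf0, 0x5e, 0x5e, 0xf0]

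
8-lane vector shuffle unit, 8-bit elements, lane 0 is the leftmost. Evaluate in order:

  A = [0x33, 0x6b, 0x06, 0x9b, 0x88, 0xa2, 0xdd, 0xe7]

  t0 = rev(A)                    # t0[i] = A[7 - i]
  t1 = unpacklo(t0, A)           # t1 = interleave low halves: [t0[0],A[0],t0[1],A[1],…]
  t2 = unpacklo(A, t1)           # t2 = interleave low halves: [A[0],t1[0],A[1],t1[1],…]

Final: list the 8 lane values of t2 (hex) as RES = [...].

RES = [ 0x33  0xe7  0x6b  0x33  0x06  0xdd  0x9b  0x6b ]

t0 = [0xe7, 0xdd, 0xa2, 0x88, 0x9b, 0x06, 0x6b, 0x33]
t1 = [0xe7, 0x33, 0xdd, 0x6b, 0xa2, 0x06, 0x88, 0x9b]
t2 = [0x33, 0xe7, 0x6b, 0x33, 0x06, 0xdd, 0x9b, 0x6b]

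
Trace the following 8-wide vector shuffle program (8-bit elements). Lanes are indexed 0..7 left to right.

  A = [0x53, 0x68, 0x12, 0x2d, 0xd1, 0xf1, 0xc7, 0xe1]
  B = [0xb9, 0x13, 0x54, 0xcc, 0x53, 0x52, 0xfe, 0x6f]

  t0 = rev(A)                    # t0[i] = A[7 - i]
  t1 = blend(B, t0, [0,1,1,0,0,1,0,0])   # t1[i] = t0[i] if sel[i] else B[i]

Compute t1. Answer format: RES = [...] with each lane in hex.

RES = [ 0xb9  0xc7  0xf1  0xcc  0x53  0x12  0xfe  0x6f ]

→ t0 |e1|c7|f1|d1|2d|12|68|53|
→ t1 |b9|c7|f1|cc|53|12|fe|6f|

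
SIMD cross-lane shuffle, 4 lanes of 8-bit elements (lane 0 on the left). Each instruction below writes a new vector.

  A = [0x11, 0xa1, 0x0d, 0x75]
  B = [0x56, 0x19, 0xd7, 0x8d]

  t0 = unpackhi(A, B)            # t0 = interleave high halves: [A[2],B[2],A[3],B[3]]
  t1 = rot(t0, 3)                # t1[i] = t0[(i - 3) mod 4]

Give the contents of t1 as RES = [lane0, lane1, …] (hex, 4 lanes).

RES = [0xd7, 0x75, 0x8d, 0x0d]

  t0: 0d d7 75 8d
  t1: d7 75 8d 0d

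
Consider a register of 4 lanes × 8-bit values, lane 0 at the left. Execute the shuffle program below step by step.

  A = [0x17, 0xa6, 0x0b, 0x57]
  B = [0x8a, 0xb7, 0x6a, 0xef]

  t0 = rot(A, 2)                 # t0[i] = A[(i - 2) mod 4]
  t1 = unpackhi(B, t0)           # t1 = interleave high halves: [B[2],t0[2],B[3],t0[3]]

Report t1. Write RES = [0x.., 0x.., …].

t0 = [0x0b, 0x57, 0x17, 0xa6]
t1 = [0x6a, 0x17, 0xef, 0xa6]

RES = [0x6a, 0x17, 0xef, 0xa6]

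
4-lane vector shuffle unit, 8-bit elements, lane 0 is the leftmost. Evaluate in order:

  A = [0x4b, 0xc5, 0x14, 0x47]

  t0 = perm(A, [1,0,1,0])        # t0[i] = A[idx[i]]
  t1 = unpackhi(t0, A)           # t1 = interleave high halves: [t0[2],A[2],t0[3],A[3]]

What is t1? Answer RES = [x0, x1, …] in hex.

RES = [0xc5, 0x14, 0x4b, 0x47]

→ t0 |c5|4b|c5|4b|
→ t1 |c5|14|4b|47|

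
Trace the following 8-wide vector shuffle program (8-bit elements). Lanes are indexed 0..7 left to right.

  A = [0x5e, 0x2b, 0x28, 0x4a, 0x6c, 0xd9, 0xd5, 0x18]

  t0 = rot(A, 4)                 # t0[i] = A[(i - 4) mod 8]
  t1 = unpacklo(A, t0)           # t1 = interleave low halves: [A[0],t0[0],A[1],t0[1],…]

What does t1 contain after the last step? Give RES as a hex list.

RES = [0x5e, 0x6c, 0x2b, 0xd9, 0x28, 0xd5, 0x4a, 0x18]

t0 = [0x6c, 0xd9, 0xd5, 0x18, 0x5e, 0x2b, 0x28, 0x4a]
t1 = [0x5e, 0x6c, 0x2b, 0xd9, 0x28, 0xd5, 0x4a, 0x18]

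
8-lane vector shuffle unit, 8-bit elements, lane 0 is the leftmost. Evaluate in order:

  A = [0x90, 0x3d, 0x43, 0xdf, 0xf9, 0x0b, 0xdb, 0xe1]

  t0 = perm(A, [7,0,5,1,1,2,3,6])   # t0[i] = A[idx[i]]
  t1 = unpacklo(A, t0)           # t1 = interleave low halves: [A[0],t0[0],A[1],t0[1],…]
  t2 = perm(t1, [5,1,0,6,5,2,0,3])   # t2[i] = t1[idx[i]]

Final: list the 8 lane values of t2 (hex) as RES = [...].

  t0: e1 90 0b 3d 3d 43 df db
  t1: 90 e1 3d 90 43 0b df 3d
  t2: 0b e1 90 df 0b 3d 90 90

RES = [0x0b, 0xe1, 0x90, 0xdf, 0x0b, 0x3d, 0x90, 0x90]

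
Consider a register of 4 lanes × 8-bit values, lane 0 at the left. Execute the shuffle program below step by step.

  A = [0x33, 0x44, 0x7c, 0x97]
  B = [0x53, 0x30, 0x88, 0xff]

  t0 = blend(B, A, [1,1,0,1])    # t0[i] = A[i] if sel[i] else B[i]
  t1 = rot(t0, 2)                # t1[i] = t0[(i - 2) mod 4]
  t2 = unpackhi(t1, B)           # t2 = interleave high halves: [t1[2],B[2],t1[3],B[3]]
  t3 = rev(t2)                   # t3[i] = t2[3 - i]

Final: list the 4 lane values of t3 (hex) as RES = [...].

RES = [ 0xff  0x44  0x88  0x33 ]

→ t0 |33|44|88|97|
→ t1 |88|97|33|44|
→ t2 |33|88|44|ff|
→ t3 |ff|44|88|33|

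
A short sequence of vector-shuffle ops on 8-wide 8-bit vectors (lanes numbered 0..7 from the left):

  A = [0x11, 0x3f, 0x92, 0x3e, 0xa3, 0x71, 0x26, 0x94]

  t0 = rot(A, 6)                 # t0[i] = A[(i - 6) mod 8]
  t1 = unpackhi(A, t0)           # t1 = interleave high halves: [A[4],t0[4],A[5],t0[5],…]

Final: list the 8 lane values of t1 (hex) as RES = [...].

RES = [0xa3, 0x26, 0x71, 0x94, 0x26, 0x11, 0x94, 0x3f]

→ t0 |92|3e|a3|71|26|94|11|3f|
→ t1 |a3|26|71|94|26|11|94|3f|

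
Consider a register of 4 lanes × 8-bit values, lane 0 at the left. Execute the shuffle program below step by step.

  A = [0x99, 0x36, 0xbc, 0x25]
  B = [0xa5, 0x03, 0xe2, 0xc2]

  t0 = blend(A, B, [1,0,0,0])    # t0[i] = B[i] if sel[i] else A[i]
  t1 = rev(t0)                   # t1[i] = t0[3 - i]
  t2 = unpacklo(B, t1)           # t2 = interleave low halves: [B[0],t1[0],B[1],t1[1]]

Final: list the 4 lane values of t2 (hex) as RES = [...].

→ t0 |a5|36|bc|25|
→ t1 |25|bc|36|a5|
→ t2 |a5|25|03|bc|

RES = [0xa5, 0x25, 0x03, 0xbc]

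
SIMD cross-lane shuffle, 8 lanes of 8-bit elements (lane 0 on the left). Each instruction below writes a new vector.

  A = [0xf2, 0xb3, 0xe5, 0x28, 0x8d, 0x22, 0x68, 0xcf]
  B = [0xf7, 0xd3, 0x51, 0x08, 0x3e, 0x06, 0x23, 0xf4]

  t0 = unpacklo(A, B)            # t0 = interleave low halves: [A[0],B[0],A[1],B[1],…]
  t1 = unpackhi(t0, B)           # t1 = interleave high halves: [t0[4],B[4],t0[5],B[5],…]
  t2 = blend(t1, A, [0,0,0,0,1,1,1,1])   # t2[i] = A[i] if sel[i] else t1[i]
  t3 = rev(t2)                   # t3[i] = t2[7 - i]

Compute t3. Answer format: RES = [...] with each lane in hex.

RES = [0xcf, 0x68, 0x22, 0x8d, 0x06, 0x51, 0x3e, 0xe5]

→ t0 |f2|f7|b3|d3|e5|51|28|08|
→ t1 |e5|3e|51|06|28|23|08|f4|
→ t2 |e5|3e|51|06|8d|22|68|cf|
→ t3 |cf|68|22|8d|06|51|3e|e5|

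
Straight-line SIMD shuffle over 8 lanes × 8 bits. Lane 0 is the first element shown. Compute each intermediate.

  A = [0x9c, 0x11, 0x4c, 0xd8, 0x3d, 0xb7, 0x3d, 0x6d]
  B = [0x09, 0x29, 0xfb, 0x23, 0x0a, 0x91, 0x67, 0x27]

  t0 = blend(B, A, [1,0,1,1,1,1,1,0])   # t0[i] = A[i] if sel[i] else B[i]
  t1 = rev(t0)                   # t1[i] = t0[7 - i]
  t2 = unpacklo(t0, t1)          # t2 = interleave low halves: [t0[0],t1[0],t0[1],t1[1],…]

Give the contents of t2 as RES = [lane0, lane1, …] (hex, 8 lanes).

  t0: 9c 29 4c d8 3d b7 3d 27
  t1: 27 3d b7 3d d8 4c 29 9c
  t2: 9c 27 29 3d 4c b7 d8 3d

RES = [0x9c, 0x27, 0x29, 0x3d, 0x4c, 0xb7, 0xd8, 0x3d]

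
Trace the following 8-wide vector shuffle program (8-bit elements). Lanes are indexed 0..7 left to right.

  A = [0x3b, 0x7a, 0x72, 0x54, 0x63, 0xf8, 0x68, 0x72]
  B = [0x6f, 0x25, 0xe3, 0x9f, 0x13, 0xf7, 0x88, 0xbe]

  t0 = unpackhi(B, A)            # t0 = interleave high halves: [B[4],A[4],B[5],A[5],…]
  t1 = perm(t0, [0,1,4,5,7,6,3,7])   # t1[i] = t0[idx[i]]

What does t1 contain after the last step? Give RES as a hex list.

t0 = [0x13, 0x63, 0xf7, 0xf8, 0x88, 0x68, 0xbe, 0x72]
t1 = [0x13, 0x63, 0x88, 0x68, 0x72, 0xbe, 0xf8, 0x72]

RES = [ 0x13  0x63  0x88  0x68  0x72  0xbe  0xf8  0x72 ]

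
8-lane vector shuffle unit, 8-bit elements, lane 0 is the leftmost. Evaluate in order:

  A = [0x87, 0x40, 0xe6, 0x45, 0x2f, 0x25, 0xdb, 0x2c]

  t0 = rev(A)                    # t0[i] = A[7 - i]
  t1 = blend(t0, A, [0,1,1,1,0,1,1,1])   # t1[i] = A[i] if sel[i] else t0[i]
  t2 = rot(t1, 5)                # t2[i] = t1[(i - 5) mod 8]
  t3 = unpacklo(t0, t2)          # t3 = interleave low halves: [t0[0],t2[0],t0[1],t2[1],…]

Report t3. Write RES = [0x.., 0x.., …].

→ t0 |2c|db|25|2f|45|e6|40|87|
→ t1 |2c|40|e6|45|45|25|db|2c|
→ t2 |45|45|25|db|2c|2c|40|e6|
→ t3 |2c|45|db|45|25|25|2f|db|

RES = [ 0x2c  0x45  0xdb  0x45  0x25  0x25  0x2f  0xdb ]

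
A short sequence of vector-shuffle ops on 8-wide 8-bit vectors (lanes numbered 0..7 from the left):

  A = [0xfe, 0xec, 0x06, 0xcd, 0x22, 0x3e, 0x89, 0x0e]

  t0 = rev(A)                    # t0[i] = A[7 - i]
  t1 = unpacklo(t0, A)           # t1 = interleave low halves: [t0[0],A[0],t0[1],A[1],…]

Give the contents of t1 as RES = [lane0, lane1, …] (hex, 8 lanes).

RES = [ 0x0e  0xfe  0x89  0xec  0x3e  0x06  0x22  0xcd ]

→ t0 |0e|89|3e|22|cd|06|ec|fe|
→ t1 |0e|fe|89|ec|3e|06|22|cd|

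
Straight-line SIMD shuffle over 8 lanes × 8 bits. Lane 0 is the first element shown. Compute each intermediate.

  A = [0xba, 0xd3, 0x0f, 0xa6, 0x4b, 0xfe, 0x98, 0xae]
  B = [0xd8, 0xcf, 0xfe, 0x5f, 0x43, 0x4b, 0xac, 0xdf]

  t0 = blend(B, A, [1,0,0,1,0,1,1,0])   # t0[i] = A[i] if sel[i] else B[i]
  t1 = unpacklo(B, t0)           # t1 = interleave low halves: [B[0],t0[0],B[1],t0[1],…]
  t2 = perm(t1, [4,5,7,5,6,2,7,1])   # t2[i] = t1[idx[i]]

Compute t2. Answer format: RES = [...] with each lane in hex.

t0 = [0xba, 0xcf, 0xfe, 0xa6, 0x43, 0xfe, 0x98, 0xdf]
t1 = [0xd8, 0xba, 0xcf, 0xcf, 0xfe, 0xfe, 0x5f, 0xa6]
t2 = [0xfe, 0xfe, 0xa6, 0xfe, 0x5f, 0xcf, 0xa6, 0xba]

RES = [0xfe, 0xfe, 0xa6, 0xfe, 0x5f, 0xcf, 0xa6, 0xba]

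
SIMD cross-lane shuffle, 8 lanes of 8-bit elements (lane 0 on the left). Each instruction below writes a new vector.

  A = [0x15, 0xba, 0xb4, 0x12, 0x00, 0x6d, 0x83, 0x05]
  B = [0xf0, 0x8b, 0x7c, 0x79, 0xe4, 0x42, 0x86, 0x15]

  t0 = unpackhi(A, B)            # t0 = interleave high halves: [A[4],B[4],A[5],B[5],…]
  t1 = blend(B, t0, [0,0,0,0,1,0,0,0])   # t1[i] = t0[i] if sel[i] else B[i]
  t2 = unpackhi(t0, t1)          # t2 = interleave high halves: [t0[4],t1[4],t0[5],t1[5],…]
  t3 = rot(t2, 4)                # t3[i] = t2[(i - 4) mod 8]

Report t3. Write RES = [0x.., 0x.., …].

→ t0 |00|e4|6d|42|83|86|05|15|
→ t1 |f0|8b|7c|79|83|42|86|15|
→ t2 |83|83|86|42|05|86|15|15|
→ t3 |05|86|15|15|83|83|86|42|

RES = [0x05, 0x86, 0x15, 0x15, 0x83, 0x83, 0x86, 0x42]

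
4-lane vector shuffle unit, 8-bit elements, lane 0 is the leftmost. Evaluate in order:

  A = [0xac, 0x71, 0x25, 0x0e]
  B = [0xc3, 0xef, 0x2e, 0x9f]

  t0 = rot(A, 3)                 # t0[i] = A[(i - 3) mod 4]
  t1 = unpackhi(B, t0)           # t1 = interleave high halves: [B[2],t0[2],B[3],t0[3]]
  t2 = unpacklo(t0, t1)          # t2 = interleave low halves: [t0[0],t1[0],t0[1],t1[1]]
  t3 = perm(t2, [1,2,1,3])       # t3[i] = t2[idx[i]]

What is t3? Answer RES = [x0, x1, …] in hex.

RES = [0x2e, 0x25, 0x2e, 0x0e]

t0 = [0x71, 0x25, 0x0e, 0xac]
t1 = [0x2e, 0x0e, 0x9f, 0xac]
t2 = [0x71, 0x2e, 0x25, 0x0e]
t3 = [0x2e, 0x25, 0x2e, 0x0e]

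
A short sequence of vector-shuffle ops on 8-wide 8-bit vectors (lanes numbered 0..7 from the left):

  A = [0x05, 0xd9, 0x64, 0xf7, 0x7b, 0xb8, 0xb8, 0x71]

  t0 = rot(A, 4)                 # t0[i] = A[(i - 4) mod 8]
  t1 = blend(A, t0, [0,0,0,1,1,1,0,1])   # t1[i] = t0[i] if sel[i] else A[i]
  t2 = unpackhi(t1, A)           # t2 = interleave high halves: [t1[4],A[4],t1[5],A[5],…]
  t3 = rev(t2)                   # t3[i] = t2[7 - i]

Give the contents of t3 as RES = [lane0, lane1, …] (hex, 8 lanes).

t0 = [0x7b, 0xb8, 0xb8, 0x71, 0x05, 0xd9, 0x64, 0xf7]
t1 = [0x05, 0xd9, 0x64, 0x71, 0x05, 0xd9, 0xb8, 0xf7]
t2 = [0x05, 0x7b, 0xd9, 0xb8, 0xb8, 0xb8, 0xf7, 0x71]
t3 = [0x71, 0xf7, 0xb8, 0xb8, 0xb8, 0xd9, 0x7b, 0x05]

RES = [0x71, 0xf7, 0xb8, 0xb8, 0xb8, 0xd9, 0x7b, 0x05]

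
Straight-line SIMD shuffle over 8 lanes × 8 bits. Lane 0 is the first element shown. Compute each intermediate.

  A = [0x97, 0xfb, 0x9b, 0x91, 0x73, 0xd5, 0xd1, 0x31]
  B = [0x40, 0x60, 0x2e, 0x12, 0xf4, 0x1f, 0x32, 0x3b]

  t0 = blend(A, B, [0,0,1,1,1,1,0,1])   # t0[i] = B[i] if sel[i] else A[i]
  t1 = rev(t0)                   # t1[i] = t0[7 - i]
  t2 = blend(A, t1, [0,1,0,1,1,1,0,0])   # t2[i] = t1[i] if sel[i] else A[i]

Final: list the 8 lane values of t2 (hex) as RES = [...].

→ t0 |97|fb|2e|12|f4|1f|d1|3b|
→ t1 |3b|d1|1f|f4|12|2e|fb|97|
→ t2 |97|d1|9b|f4|12|2e|d1|31|

RES = [ 0x97  0xd1  0x9b  0xf4  0x12  0x2e  0xd1  0x31 ]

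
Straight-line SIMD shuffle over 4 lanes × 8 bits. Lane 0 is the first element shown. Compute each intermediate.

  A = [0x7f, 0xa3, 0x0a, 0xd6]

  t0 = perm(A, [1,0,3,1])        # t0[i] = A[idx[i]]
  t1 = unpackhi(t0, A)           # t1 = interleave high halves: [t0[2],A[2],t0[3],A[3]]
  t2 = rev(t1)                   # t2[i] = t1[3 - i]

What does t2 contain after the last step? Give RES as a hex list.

RES = [ 0xd6  0xa3  0x0a  0xd6 ]

t0 = [0xa3, 0x7f, 0xd6, 0xa3]
t1 = [0xd6, 0x0a, 0xa3, 0xd6]
t2 = [0xd6, 0xa3, 0x0a, 0xd6]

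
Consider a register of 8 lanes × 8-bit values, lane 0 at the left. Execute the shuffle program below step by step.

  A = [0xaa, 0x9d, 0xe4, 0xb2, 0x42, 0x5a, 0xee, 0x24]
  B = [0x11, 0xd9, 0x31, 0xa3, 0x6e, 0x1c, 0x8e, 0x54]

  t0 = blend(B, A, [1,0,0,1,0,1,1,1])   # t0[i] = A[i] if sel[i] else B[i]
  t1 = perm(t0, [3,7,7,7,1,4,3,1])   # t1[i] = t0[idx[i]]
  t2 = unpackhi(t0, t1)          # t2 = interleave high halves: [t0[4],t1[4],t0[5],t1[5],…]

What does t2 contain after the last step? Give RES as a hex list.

RES = [0x6e, 0xd9, 0x5a, 0x6e, 0xee, 0xb2, 0x24, 0xd9]

t0 = [0xaa, 0xd9, 0x31, 0xb2, 0x6e, 0x5a, 0xee, 0x24]
t1 = [0xb2, 0x24, 0x24, 0x24, 0xd9, 0x6e, 0xb2, 0xd9]
t2 = [0x6e, 0xd9, 0x5a, 0x6e, 0xee, 0xb2, 0x24, 0xd9]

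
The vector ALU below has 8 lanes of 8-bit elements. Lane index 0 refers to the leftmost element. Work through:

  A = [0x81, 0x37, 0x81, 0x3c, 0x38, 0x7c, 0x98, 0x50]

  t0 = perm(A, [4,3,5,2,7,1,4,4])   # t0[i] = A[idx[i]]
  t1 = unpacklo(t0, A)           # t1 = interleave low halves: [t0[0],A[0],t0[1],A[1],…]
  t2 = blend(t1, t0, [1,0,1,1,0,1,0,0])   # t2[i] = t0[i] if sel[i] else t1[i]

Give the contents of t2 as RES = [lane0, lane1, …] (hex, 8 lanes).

t0 = [0x38, 0x3c, 0x7c, 0x81, 0x50, 0x37, 0x38, 0x38]
t1 = [0x38, 0x81, 0x3c, 0x37, 0x7c, 0x81, 0x81, 0x3c]
t2 = [0x38, 0x81, 0x7c, 0x81, 0x7c, 0x37, 0x81, 0x3c]

RES = [0x38, 0x81, 0x7c, 0x81, 0x7c, 0x37, 0x81, 0x3c]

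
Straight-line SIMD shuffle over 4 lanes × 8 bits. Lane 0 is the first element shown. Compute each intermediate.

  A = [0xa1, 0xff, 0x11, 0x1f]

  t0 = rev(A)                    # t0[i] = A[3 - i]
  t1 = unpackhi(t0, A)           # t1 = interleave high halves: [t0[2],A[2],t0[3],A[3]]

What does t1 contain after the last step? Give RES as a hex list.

→ t0 |1f|11|ff|a1|
→ t1 |ff|11|a1|1f|

RES = [0xff, 0x11, 0xa1, 0x1f]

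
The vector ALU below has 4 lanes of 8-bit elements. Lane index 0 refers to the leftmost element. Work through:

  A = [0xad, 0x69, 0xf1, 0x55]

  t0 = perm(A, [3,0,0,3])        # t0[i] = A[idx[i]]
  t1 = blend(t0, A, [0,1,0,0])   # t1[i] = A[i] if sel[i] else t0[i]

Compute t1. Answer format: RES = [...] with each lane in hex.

  t0: 55 ad ad 55
  t1: 55 69 ad 55

RES = [ 0x55  0x69  0xad  0x55 ]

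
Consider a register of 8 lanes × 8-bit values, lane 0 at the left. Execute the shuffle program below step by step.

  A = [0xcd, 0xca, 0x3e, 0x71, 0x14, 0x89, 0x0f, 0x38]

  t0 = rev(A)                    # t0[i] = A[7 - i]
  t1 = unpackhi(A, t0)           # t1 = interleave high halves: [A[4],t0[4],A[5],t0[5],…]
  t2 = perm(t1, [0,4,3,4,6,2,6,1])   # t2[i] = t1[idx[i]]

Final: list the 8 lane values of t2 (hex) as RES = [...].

→ t0 |38|0f|89|14|71|3e|ca|cd|
→ t1 |14|71|89|3e|0f|ca|38|cd|
→ t2 |14|0f|3e|0f|38|89|38|71|

RES = [ 0x14  0x0f  0x3e  0x0f  0x38  0x89  0x38  0x71 ]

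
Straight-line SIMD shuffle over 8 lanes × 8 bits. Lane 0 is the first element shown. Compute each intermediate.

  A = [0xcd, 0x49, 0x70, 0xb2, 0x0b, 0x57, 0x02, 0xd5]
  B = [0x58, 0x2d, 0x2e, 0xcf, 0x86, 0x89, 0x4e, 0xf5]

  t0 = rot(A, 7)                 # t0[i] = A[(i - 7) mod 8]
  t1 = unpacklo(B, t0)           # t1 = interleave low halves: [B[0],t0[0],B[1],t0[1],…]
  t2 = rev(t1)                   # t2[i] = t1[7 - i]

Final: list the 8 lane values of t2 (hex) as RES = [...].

RES = [ 0x0b  0xcf  0xb2  0x2e  0x70  0x2d  0x49  0x58 ]

t0 = [0x49, 0x70, 0xb2, 0x0b, 0x57, 0x02, 0xd5, 0xcd]
t1 = [0x58, 0x49, 0x2d, 0x70, 0x2e, 0xb2, 0xcf, 0x0b]
t2 = [0x0b, 0xcf, 0xb2, 0x2e, 0x70, 0x2d, 0x49, 0x58]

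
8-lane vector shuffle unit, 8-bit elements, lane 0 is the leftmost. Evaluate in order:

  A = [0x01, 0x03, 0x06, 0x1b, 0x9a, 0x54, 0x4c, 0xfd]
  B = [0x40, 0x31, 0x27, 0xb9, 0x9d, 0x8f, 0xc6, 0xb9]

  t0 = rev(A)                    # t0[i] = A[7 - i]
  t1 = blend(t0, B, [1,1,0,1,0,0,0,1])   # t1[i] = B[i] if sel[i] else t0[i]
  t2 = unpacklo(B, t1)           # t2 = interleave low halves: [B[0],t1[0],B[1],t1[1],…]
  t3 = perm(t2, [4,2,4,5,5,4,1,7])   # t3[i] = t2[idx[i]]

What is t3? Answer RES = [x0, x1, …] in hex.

→ t0 |fd|4c|54|9a|1b|06|03|01|
→ t1 |40|31|54|b9|1b|06|03|b9|
→ t2 |40|40|31|31|27|54|b9|b9|
→ t3 |27|31|27|54|54|27|40|b9|

RES = [0x27, 0x31, 0x27, 0x54, 0x54, 0x27, 0x40, 0xb9]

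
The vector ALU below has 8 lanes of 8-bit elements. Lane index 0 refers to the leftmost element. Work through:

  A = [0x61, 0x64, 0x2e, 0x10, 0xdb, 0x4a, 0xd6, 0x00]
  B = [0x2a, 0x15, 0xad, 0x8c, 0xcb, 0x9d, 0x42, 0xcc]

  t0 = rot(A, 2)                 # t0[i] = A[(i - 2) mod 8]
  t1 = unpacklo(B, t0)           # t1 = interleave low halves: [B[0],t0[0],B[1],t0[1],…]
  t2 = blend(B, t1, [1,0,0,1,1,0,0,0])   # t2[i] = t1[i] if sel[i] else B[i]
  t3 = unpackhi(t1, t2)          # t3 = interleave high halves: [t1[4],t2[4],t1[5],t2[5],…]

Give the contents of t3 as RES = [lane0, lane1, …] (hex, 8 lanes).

→ t0 |d6|00|61|64|2e|10|db|4a|
→ t1 |2a|d6|15|00|ad|61|8c|64|
→ t2 |2a|15|ad|00|ad|9d|42|cc|
→ t3 |ad|ad|61|9d|8c|42|64|cc|

RES = [ 0xad  0xad  0x61  0x9d  0x8c  0x42  0x64  0xcc ]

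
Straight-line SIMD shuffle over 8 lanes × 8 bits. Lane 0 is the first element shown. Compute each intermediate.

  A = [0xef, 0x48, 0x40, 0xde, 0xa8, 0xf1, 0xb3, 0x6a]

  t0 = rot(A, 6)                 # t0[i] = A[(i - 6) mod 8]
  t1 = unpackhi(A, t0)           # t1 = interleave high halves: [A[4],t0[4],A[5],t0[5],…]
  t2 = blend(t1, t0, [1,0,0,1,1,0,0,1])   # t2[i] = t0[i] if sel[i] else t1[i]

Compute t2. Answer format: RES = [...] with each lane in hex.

→ t0 |40|de|a8|f1|b3|6a|ef|48|
→ t1 |a8|b3|f1|6a|b3|ef|6a|48|
→ t2 |40|b3|f1|f1|b3|ef|6a|48|

RES = [ 0x40  0xb3  0xf1  0xf1  0xb3  0xef  0x6a  0x48 ]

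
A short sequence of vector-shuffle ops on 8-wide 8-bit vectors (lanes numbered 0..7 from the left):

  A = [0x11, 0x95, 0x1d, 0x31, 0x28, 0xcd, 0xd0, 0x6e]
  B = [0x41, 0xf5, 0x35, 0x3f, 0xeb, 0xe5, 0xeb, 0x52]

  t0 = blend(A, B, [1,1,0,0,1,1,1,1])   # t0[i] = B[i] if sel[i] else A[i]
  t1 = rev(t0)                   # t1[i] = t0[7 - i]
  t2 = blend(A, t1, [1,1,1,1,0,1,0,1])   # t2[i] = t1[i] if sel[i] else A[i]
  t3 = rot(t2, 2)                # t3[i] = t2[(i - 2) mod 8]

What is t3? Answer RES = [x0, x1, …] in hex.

RES = [ 0xd0  0x41  0x52  0xeb  0xe5  0xeb  0x28  0x1d ]

  t0: 41 f5 1d 31 eb e5 eb 52
  t1: 52 eb e5 eb 31 1d f5 41
  t2: 52 eb e5 eb 28 1d d0 41
  t3: d0 41 52 eb e5 eb 28 1d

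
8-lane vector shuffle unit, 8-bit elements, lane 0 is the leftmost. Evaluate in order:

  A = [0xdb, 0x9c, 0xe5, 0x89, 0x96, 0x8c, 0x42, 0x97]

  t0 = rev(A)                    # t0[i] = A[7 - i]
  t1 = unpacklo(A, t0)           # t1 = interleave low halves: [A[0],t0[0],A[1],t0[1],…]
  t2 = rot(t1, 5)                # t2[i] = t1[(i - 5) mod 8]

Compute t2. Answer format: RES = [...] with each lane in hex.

  t0: 97 42 8c 96 89 e5 9c db
  t1: db 97 9c 42 e5 8c 89 96
  t2: 42 e5 8c 89 96 db 97 9c

RES = [ 0x42  0xe5  0x8c  0x89  0x96  0xdb  0x97  0x9c ]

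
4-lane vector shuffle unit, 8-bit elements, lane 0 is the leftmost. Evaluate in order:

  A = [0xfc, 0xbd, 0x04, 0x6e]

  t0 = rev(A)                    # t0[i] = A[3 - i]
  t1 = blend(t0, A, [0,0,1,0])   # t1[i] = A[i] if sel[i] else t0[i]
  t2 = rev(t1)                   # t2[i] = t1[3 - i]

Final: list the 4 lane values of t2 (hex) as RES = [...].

RES = [ 0xfc  0x04  0x04  0x6e ]

t0 = [0x6e, 0x04, 0xbd, 0xfc]
t1 = [0x6e, 0x04, 0x04, 0xfc]
t2 = [0xfc, 0x04, 0x04, 0x6e]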